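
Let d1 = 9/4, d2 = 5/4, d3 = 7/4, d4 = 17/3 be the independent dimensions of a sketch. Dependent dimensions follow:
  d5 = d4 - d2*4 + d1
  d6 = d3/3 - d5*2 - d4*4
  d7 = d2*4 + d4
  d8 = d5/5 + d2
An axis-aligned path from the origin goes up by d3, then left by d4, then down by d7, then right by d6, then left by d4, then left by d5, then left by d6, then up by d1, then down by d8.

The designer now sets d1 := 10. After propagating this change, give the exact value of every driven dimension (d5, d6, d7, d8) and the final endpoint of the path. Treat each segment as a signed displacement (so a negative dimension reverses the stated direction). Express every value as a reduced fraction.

Apply edit: d1 := 10
  d5 = d4 - d2*4 + d1 = 32/3
  d6 = d3/3 - d5*2 - d4*4 = -521/12
  d7 = d2*4 + d4 = 32/3
  d8 = d5/5 + d2 = 203/60
Walk from origin (0, 0):
  seg 1: up by d3 = 7/4 → (0, 7/4)
  seg 2: left by d4 = 17/3 → (-17/3, 7/4)
  seg 3: down by d7 = 32/3 → (-17/3, -107/12)
  seg 4: right by d6 = -521/12 → (-589/12, -107/12)
  seg 5: left by d4 = 17/3 → (-219/4, -107/12)
  seg 6: left by d5 = 32/3 → (-785/12, -107/12)
  seg 7: left by d6 = -521/12 → (-22, -107/12)
  seg 8: up by d1 = 10 → (-22, 13/12)
  seg 9: down by d8 = 203/60 → (-22, -23/10)

d5 = 32/3
d6 = -521/12
d7 = 32/3
d8 = 203/60
endpoint = (-22, -23/10)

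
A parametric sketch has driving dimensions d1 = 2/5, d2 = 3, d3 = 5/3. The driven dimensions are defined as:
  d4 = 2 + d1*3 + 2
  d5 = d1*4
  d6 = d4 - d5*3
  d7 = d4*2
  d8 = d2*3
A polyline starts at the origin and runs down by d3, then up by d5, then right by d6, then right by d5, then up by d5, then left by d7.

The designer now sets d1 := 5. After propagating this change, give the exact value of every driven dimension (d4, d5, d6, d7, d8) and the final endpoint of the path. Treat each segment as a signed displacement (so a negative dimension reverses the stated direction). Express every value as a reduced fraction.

Apply edit: d1 := 5
  d4 = 2 + d1*3 + 2 = 19
  d5 = d1*4 = 20
  d6 = d4 - d5*3 = -41
  d7 = d4*2 = 38
  d8 = d2*3 = 9
Walk from origin (0, 0):
  seg 1: down by d3 = 5/3 → (0, -5/3)
  seg 2: up by d5 = 20 → (0, 55/3)
  seg 3: right by d6 = -41 → (-41, 55/3)
  seg 4: right by d5 = 20 → (-21, 55/3)
  seg 5: up by d5 = 20 → (-21, 115/3)
  seg 6: left by d7 = 38 → (-59, 115/3)

d4 = 19
d5 = 20
d6 = -41
d7 = 38
d8 = 9
endpoint = (-59, 115/3)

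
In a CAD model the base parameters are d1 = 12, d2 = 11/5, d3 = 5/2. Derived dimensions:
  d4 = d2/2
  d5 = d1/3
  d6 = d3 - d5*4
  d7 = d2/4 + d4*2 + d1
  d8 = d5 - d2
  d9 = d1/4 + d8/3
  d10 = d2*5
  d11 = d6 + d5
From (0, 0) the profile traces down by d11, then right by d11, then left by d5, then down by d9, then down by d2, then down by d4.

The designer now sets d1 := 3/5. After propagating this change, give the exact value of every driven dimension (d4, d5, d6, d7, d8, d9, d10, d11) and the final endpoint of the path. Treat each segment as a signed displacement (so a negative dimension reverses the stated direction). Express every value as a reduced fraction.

Apply edit: d1 := 3/5
  d4 = d2/2 = 11/10
  d5 = d1/3 = 1/5
  d6 = d3 - d5*4 = 17/10
  d7 = d2/4 + d4*2 + d1 = 67/20
  d8 = d5 - d2 = -2
  d9 = d1/4 + d8/3 = -31/60
  d10 = d2*5 = 11
  d11 = d6 + d5 = 19/10
Walk from origin (0, 0):
  seg 1: down by d11 = 19/10 → (0, -19/10)
  seg 2: right by d11 = 19/10 → (19/10, -19/10)
  seg 3: left by d5 = 1/5 → (17/10, -19/10)
  seg 4: down by d9 = -31/60 → (17/10, -83/60)
  seg 5: down by d2 = 11/5 → (17/10, -43/12)
  seg 6: down by d4 = 11/10 → (17/10, -281/60)

d4 = 11/10
d5 = 1/5
d6 = 17/10
d7 = 67/20
d8 = -2
d9 = -31/60
d10 = 11
d11 = 19/10
endpoint = (17/10, -281/60)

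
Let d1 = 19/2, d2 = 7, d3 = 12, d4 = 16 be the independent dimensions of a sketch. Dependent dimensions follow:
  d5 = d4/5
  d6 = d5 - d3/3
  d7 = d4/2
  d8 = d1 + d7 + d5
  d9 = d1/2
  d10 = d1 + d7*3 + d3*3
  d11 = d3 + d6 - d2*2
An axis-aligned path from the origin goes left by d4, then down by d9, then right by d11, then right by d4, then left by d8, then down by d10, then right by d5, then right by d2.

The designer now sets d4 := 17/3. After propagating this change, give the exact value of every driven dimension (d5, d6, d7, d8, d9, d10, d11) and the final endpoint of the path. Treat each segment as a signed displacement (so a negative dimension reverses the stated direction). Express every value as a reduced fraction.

d5 = 17/15
d6 = -43/15
d7 = 17/6
d8 = 202/15
d9 = 19/4
d10 = 54
d11 = -73/15
endpoint = (-51/5, -235/4)

Apply edit: d4 := 17/3
  d5 = d4/5 = 17/15
  d6 = d5 - d3/3 = -43/15
  d7 = d4/2 = 17/6
  d8 = d1 + d7 + d5 = 202/15
  d9 = d1/2 = 19/4
  d10 = d1 + d7*3 + d3*3 = 54
  d11 = d3 + d6 - d2*2 = -73/15
Walk from origin (0, 0):
  seg 1: left by d4 = 17/3 → (-17/3, 0)
  seg 2: down by d9 = 19/4 → (-17/3, -19/4)
  seg 3: right by d11 = -73/15 → (-158/15, -19/4)
  seg 4: right by d4 = 17/3 → (-73/15, -19/4)
  seg 5: left by d8 = 202/15 → (-55/3, -19/4)
  seg 6: down by d10 = 54 → (-55/3, -235/4)
  seg 7: right by d5 = 17/15 → (-86/5, -235/4)
  seg 8: right by d2 = 7 → (-51/5, -235/4)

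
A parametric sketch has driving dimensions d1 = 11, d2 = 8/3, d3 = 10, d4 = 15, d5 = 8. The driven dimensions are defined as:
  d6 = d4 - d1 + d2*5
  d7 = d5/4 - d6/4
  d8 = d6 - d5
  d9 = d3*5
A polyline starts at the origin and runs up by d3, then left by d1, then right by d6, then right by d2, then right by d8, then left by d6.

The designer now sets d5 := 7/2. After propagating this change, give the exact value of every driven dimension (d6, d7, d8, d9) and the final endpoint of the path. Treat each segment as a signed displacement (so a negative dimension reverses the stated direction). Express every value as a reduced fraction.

Apply edit: d5 := 7/2
  d6 = d4 - d1 + d2*5 = 52/3
  d7 = d5/4 - d6/4 = -83/24
  d8 = d6 - d5 = 83/6
  d9 = d3*5 = 50
Walk from origin (0, 0):
  seg 1: up by d3 = 10 → (0, 10)
  seg 2: left by d1 = 11 → (-11, 10)
  seg 3: right by d6 = 52/3 → (19/3, 10)
  seg 4: right by d2 = 8/3 → (9, 10)
  seg 5: right by d8 = 83/6 → (137/6, 10)
  seg 6: left by d6 = 52/3 → (11/2, 10)

d6 = 52/3
d7 = -83/24
d8 = 83/6
d9 = 50
endpoint = (11/2, 10)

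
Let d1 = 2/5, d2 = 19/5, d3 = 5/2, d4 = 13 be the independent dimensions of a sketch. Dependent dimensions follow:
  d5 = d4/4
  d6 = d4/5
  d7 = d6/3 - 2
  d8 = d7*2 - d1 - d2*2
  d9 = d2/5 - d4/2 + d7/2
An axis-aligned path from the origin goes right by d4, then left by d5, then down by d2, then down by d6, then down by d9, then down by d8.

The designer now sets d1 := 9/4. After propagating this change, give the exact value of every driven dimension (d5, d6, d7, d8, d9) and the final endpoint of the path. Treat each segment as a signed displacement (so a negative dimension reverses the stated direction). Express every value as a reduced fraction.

d5 = 13/4
d6 = 13/5
d7 = -17/15
d8 = -727/60
d9 = -473/75
endpoint = (39/4, 3607/300)

Apply edit: d1 := 9/4
  d5 = d4/4 = 13/4
  d6 = d4/5 = 13/5
  d7 = d6/3 - 2 = -17/15
  d8 = d7*2 - d1 - d2*2 = -727/60
  d9 = d2/5 - d4/2 + d7/2 = -473/75
Walk from origin (0, 0):
  seg 1: right by d4 = 13 → (13, 0)
  seg 2: left by d5 = 13/4 → (39/4, 0)
  seg 3: down by d2 = 19/5 → (39/4, -19/5)
  seg 4: down by d6 = 13/5 → (39/4, -32/5)
  seg 5: down by d9 = -473/75 → (39/4, -7/75)
  seg 6: down by d8 = -727/60 → (39/4, 3607/300)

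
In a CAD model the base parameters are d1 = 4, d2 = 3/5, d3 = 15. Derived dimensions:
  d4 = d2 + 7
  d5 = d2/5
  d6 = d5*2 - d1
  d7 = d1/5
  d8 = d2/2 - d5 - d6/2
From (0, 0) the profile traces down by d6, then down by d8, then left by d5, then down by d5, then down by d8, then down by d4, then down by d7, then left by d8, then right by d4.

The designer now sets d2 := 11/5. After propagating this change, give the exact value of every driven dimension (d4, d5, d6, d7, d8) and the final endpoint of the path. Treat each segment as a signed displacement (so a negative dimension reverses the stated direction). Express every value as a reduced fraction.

Apply edit: d2 := 11/5
  d4 = d2 + 7 = 46/5
  d5 = d2/5 = 11/25
  d6 = d5*2 - d1 = -78/25
  d7 = d1/5 = 4/5
  d8 = d2/2 - d5 - d6/2 = 111/50
Walk from origin (0, 0):
  seg 1: down by d6 = -78/25 → (0, 78/25)
  seg 2: down by d8 = 111/50 → (0, 9/10)
  seg 3: left by d5 = 11/25 → (-11/25, 9/10)
  seg 4: down by d5 = 11/25 → (-11/25, 23/50)
  seg 5: down by d8 = 111/50 → (-11/25, -44/25)
  seg 6: down by d4 = 46/5 → (-11/25, -274/25)
  seg 7: down by d7 = 4/5 → (-11/25, -294/25)
  seg 8: left by d8 = 111/50 → (-133/50, -294/25)
  seg 9: right by d4 = 46/5 → (327/50, -294/25)

d4 = 46/5
d5 = 11/25
d6 = -78/25
d7 = 4/5
d8 = 111/50
endpoint = (327/50, -294/25)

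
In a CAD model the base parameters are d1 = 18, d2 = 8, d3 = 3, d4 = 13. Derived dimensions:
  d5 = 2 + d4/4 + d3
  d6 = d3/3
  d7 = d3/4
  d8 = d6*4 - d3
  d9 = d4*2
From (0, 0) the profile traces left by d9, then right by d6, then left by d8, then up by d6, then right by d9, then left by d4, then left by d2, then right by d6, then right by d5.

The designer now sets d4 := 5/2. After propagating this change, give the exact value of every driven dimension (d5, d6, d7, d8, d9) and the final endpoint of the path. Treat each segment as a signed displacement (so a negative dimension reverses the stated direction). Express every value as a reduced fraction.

d5 = 45/8
d6 = 1
d7 = 3/4
d8 = 1
d9 = 5
endpoint = (-31/8, 1)

Apply edit: d4 := 5/2
  d5 = 2 + d4/4 + d3 = 45/8
  d6 = d3/3 = 1
  d7 = d3/4 = 3/4
  d8 = d6*4 - d3 = 1
  d9 = d4*2 = 5
Walk from origin (0, 0):
  seg 1: left by d9 = 5 → (-5, 0)
  seg 2: right by d6 = 1 → (-4, 0)
  seg 3: left by d8 = 1 → (-5, 0)
  seg 4: up by d6 = 1 → (-5, 1)
  seg 5: right by d9 = 5 → (0, 1)
  seg 6: left by d4 = 5/2 → (-5/2, 1)
  seg 7: left by d2 = 8 → (-21/2, 1)
  seg 8: right by d6 = 1 → (-19/2, 1)
  seg 9: right by d5 = 45/8 → (-31/8, 1)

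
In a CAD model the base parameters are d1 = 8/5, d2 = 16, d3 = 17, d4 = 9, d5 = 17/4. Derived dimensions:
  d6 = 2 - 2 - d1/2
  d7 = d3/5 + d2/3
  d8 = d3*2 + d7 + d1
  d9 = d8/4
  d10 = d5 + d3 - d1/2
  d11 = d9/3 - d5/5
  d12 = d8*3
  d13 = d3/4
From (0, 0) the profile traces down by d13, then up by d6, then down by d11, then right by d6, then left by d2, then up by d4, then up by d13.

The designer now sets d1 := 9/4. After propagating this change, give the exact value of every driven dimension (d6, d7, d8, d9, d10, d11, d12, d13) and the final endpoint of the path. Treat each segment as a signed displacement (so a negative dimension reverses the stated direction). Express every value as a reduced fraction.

d6 = -9/8
d7 = 131/15
d8 = 2699/60
d9 = 2699/240
d10 = 161/8
d11 = 2087/720
d12 = 2699/20
d13 = 17/4
endpoint = (-137/8, 3583/720)

Apply edit: d1 := 9/4
  d6 = 2 - 2 - d1/2 = -9/8
  d7 = d3/5 + d2/3 = 131/15
  d8 = d3*2 + d7 + d1 = 2699/60
  d9 = d8/4 = 2699/240
  d10 = d5 + d3 - d1/2 = 161/8
  d11 = d9/3 - d5/5 = 2087/720
  d12 = d8*3 = 2699/20
  d13 = d3/4 = 17/4
Walk from origin (0, 0):
  seg 1: down by d13 = 17/4 → (0, -17/4)
  seg 2: up by d6 = -9/8 → (0, -43/8)
  seg 3: down by d11 = 2087/720 → (0, -5957/720)
  seg 4: right by d6 = -9/8 → (-9/8, -5957/720)
  seg 5: left by d2 = 16 → (-137/8, -5957/720)
  seg 6: up by d4 = 9 → (-137/8, 523/720)
  seg 7: up by d13 = 17/4 → (-137/8, 3583/720)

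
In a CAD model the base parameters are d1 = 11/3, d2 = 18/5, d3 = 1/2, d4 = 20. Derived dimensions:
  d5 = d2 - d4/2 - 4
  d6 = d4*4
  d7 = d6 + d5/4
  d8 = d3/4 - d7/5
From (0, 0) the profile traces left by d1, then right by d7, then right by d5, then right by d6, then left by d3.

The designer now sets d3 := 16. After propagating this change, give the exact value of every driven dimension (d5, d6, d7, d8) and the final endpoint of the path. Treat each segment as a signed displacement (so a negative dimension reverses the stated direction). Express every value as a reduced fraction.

Apply edit: d3 := 16
  d5 = d2 - d4/2 - 4 = -52/5
  d6 = d4*4 = 80
  d7 = d6 + d5/4 = 387/5
  d8 = d3/4 - d7/5 = -287/25
Walk from origin (0, 0):
  seg 1: left by d1 = 11/3 → (-11/3, 0)
  seg 2: right by d7 = 387/5 → (1106/15, 0)
  seg 3: right by d5 = -52/5 → (190/3, 0)
  seg 4: right by d6 = 80 → (430/3, 0)
  seg 5: left by d3 = 16 → (382/3, 0)

d5 = -52/5
d6 = 80
d7 = 387/5
d8 = -287/25
endpoint = (382/3, 0)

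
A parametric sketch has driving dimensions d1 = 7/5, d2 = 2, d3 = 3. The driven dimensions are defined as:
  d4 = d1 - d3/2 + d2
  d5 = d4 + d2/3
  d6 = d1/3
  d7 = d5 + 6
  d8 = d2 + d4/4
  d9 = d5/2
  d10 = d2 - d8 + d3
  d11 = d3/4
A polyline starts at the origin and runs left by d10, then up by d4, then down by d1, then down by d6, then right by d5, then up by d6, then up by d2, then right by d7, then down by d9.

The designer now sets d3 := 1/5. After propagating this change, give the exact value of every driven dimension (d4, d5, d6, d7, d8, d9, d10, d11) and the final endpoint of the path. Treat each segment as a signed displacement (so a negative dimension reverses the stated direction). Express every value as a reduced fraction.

Apply edit: d3 := 1/5
  d4 = d1 - d3/2 + d2 = 33/10
  d5 = d4 + d2/3 = 119/30
  d6 = d1/3 = 7/15
  d7 = d5 + 6 = 299/30
  d8 = d2 + d4/4 = 113/40
  d9 = d5/2 = 119/60
  d10 = d2 - d8 + d3 = -5/8
  d11 = d3/4 = 1/20
Walk from origin (0, 0):
  seg 1: left by d10 = -5/8 → (5/8, 0)
  seg 2: up by d4 = 33/10 → (5/8, 33/10)
  seg 3: down by d1 = 7/5 → (5/8, 19/10)
  seg 4: down by d6 = 7/15 → (5/8, 43/30)
  seg 5: right by d5 = 119/30 → (551/120, 43/30)
  seg 6: up by d6 = 7/15 → (551/120, 19/10)
  seg 7: up by d2 = 2 → (551/120, 39/10)
  seg 8: right by d7 = 299/30 → (1747/120, 39/10)
  seg 9: down by d9 = 119/60 → (1747/120, 23/12)

d4 = 33/10
d5 = 119/30
d6 = 7/15
d7 = 299/30
d8 = 113/40
d9 = 119/60
d10 = -5/8
d11 = 1/20
endpoint = (1747/120, 23/12)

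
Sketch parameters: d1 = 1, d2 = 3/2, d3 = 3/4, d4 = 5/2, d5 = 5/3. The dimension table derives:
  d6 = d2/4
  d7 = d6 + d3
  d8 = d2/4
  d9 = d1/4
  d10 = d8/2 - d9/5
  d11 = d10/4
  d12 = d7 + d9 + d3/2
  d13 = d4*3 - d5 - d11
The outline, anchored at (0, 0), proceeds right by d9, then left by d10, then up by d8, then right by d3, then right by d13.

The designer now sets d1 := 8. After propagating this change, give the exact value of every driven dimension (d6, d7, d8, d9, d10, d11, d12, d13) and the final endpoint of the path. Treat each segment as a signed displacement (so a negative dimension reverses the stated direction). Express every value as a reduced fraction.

d6 = 3/8
d7 = 9/8
d8 = 3/8
d9 = 2
d10 = -17/80
d11 = -17/320
d12 = 7/2
d13 = 5651/960
endpoint = (1699/192, 3/8)

Apply edit: d1 := 8
  d6 = d2/4 = 3/8
  d7 = d6 + d3 = 9/8
  d8 = d2/4 = 3/8
  d9 = d1/4 = 2
  d10 = d8/2 - d9/5 = -17/80
  d11 = d10/4 = -17/320
  d12 = d7 + d9 + d3/2 = 7/2
  d13 = d4*3 - d5 - d11 = 5651/960
Walk from origin (0, 0):
  seg 1: right by d9 = 2 → (2, 0)
  seg 2: left by d10 = -17/80 → (177/80, 0)
  seg 3: up by d8 = 3/8 → (177/80, 3/8)
  seg 4: right by d3 = 3/4 → (237/80, 3/8)
  seg 5: right by d13 = 5651/960 → (1699/192, 3/8)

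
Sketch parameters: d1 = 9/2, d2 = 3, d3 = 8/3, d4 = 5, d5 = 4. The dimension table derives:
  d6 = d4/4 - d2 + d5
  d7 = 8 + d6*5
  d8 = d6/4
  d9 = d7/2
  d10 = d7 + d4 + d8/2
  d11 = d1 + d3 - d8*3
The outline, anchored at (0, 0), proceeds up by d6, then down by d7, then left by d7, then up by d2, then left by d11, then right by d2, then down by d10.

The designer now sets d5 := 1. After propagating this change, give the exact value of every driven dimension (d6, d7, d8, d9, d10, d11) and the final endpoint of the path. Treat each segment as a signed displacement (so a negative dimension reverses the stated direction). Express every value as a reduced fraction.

d6 = -3/4
d7 = 17/4
d8 = -3/16
d9 = 17/8
d10 = 293/32
d11 = 371/48
endpoint = (-431/48, -357/32)

Apply edit: d5 := 1
  d6 = d4/4 - d2 + d5 = -3/4
  d7 = 8 + d6*5 = 17/4
  d8 = d6/4 = -3/16
  d9 = d7/2 = 17/8
  d10 = d7 + d4 + d8/2 = 293/32
  d11 = d1 + d3 - d8*3 = 371/48
Walk from origin (0, 0):
  seg 1: up by d6 = -3/4 → (0, -3/4)
  seg 2: down by d7 = 17/4 → (0, -5)
  seg 3: left by d7 = 17/4 → (-17/4, -5)
  seg 4: up by d2 = 3 → (-17/4, -2)
  seg 5: left by d11 = 371/48 → (-575/48, -2)
  seg 6: right by d2 = 3 → (-431/48, -2)
  seg 7: down by d10 = 293/32 → (-431/48, -357/32)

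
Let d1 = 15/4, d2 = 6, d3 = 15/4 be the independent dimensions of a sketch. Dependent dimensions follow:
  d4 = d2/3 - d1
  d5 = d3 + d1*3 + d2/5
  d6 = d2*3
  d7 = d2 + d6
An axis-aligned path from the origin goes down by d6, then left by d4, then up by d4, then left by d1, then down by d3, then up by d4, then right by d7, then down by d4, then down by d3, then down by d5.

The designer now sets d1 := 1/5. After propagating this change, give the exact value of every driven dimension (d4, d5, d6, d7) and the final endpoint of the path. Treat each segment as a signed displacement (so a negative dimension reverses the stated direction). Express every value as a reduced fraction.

d4 = 9/5
d5 = 111/20
d6 = 18
d7 = 24
endpoint = (22, -117/4)

Apply edit: d1 := 1/5
  d4 = d2/3 - d1 = 9/5
  d5 = d3 + d1*3 + d2/5 = 111/20
  d6 = d2*3 = 18
  d7 = d2 + d6 = 24
Walk from origin (0, 0):
  seg 1: down by d6 = 18 → (0, -18)
  seg 2: left by d4 = 9/5 → (-9/5, -18)
  seg 3: up by d4 = 9/5 → (-9/5, -81/5)
  seg 4: left by d1 = 1/5 → (-2, -81/5)
  seg 5: down by d3 = 15/4 → (-2, -399/20)
  seg 6: up by d4 = 9/5 → (-2, -363/20)
  seg 7: right by d7 = 24 → (22, -363/20)
  seg 8: down by d4 = 9/5 → (22, -399/20)
  seg 9: down by d3 = 15/4 → (22, -237/10)
  seg 10: down by d5 = 111/20 → (22, -117/4)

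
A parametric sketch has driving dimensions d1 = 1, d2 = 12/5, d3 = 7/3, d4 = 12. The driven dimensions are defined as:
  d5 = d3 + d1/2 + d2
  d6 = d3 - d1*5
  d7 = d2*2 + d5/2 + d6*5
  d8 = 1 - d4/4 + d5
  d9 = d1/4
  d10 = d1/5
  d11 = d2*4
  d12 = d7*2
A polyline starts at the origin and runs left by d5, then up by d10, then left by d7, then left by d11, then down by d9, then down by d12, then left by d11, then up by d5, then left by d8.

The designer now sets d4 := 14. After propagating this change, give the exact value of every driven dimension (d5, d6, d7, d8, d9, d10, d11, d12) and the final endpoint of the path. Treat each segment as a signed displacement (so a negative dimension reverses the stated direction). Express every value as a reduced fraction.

d5 = 157/30
d6 = -8/3
d7 = -71/12
d8 = 41/15
d9 = 1/4
d10 = 1/5
d11 = 48/5
d12 = -71/6
endpoint = (-85/4, 1021/60)

Apply edit: d4 := 14
  d5 = d3 + d1/2 + d2 = 157/30
  d6 = d3 - d1*5 = -8/3
  d7 = d2*2 + d5/2 + d6*5 = -71/12
  d8 = 1 - d4/4 + d5 = 41/15
  d9 = d1/4 = 1/4
  d10 = d1/5 = 1/5
  d11 = d2*4 = 48/5
  d12 = d7*2 = -71/6
Walk from origin (0, 0):
  seg 1: left by d5 = 157/30 → (-157/30, 0)
  seg 2: up by d10 = 1/5 → (-157/30, 1/5)
  seg 3: left by d7 = -71/12 → (41/60, 1/5)
  seg 4: left by d11 = 48/5 → (-107/12, 1/5)
  seg 5: down by d9 = 1/4 → (-107/12, -1/20)
  seg 6: down by d12 = -71/6 → (-107/12, 707/60)
  seg 7: left by d11 = 48/5 → (-1111/60, 707/60)
  seg 8: up by d5 = 157/30 → (-1111/60, 1021/60)
  seg 9: left by d8 = 41/15 → (-85/4, 1021/60)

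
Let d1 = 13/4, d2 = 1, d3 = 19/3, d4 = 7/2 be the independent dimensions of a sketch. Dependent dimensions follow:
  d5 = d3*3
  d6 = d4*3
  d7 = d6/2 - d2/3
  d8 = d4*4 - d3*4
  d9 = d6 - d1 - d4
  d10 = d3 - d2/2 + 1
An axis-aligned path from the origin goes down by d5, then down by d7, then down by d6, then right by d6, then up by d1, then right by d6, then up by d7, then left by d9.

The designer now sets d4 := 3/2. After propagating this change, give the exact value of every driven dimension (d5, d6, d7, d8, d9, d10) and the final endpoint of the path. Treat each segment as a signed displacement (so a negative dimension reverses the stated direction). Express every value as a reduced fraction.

d5 = 19
d6 = 9/2
d7 = 23/12
d8 = -58/3
d9 = -1/4
d10 = 41/6
endpoint = (37/4, -81/4)

Apply edit: d4 := 3/2
  d5 = d3*3 = 19
  d6 = d4*3 = 9/2
  d7 = d6/2 - d2/3 = 23/12
  d8 = d4*4 - d3*4 = -58/3
  d9 = d6 - d1 - d4 = -1/4
  d10 = d3 - d2/2 + 1 = 41/6
Walk from origin (0, 0):
  seg 1: down by d5 = 19 → (0, -19)
  seg 2: down by d7 = 23/12 → (0, -251/12)
  seg 3: down by d6 = 9/2 → (0, -305/12)
  seg 4: right by d6 = 9/2 → (9/2, -305/12)
  seg 5: up by d1 = 13/4 → (9/2, -133/6)
  seg 6: right by d6 = 9/2 → (9, -133/6)
  seg 7: up by d7 = 23/12 → (9, -81/4)
  seg 8: left by d9 = -1/4 → (37/4, -81/4)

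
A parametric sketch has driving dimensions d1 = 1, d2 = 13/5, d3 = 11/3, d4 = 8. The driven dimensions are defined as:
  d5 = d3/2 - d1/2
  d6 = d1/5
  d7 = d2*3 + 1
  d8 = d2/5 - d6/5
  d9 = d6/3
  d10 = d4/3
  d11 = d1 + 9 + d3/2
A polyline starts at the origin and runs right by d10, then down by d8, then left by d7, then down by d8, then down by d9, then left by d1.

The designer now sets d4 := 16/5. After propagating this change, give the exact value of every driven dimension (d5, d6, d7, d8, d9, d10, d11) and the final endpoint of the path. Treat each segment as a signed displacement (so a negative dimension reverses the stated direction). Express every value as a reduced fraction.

d5 = 4/3
d6 = 1/5
d7 = 44/5
d8 = 12/25
d9 = 1/15
d10 = 16/15
d11 = 71/6
endpoint = (-131/15, -77/75)

Apply edit: d4 := 16/5
  d5 = d3/2 - d1/2 = 4/3
  d6 = d1/5 = 1/5
  d7 = d2*3 + 1 = 44/5
  d8 = d2/5 - d6/5 = 12/25
  d9 = d6/3 = 1/15
  d10 = d4/3 = 16/15
  d11 = d1 + 9 + d3/2 = 71/6
Walk from origin (0, 0):
  seg 1: right by d10 = 16/15 → (16/15, 0)
  seg 2: down by d8 = 12/25 → (16/15, -12/25)
  seg 3: left by d7 = 44/5 → (-116/15, -12/25)
  seg 4: down by d8 = 12/25 → (-116/15, -24/25)
  seg 5: down by d9 = 1/15 → (-116/15, -77/75)
  seg 6: left by d1 = 1 → (-131/15, -77/75)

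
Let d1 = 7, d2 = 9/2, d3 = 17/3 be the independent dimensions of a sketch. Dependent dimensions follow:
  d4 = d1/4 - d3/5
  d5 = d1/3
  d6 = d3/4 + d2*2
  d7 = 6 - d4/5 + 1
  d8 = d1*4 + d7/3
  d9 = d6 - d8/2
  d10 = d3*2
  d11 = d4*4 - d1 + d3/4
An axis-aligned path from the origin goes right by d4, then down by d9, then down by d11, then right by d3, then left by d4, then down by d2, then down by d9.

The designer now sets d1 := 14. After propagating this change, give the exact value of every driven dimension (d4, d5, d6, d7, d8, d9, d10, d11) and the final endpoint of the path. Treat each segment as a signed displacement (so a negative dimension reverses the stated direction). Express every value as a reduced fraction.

Apply edit: d1 := 14
  d4 = d1/4 - d3/5 = 71/30
  d5 = d1/3 = 14/3
  d6 = d3/4 + d2*2 = 125/12
  d7 = 6 - d4/5 + 1 = 979/150
  d8 = d1*4 + d7/3 = 26179/450
  d9 = d6 - d8/2 = -4201/225
  d10 = d3*2 = 34/3
  d11 = d4*4 - d1 + d3/4 = -187/60
Walk from origin (0, 0):
  seg 1: right by d4 = 71/30 → (71/30, 0)
  seg 2: down by d9 = -4201/225 → (71/30, 4201/225)
  seg 3: down by d11 = -187/60 → (71/30, 19609/900)
  seg 4: right by d3 = 17/3 → (241/30, 19609/900)
  seg 5: left by d4 = 71/30 → (17/3, 19609/900)
  seg 6: down by d2 = 9/2 → (17/3, 15559/900)
  seg 7: down by d9 = -4201/225 → (17/3, 32363/900)

d4 = 71/30
d5 = 14/3
d6 = 125/12
d7 = 979/150
d8 = 26179/450
d9 = -4201/225
d10 = 34/3
d11 = -187/60
endpoint = (17/3, 32363/900)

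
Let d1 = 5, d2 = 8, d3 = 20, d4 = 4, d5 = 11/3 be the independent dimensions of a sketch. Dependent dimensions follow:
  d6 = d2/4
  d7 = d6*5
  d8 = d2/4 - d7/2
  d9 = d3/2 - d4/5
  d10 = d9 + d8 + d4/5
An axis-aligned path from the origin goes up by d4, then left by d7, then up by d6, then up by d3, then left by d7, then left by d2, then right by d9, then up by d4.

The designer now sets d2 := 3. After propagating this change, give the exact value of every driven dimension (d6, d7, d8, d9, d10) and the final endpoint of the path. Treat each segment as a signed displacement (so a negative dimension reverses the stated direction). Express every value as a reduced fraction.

Apply edit: d2 := 3
  d6 = d2/4 = 3/4
  d7 = d6*5 = 15/4
  d8 = d2/4 - d7/2 = -9/8
  d9 = d3/2 - d4/5 = 46/5
  d10 = d9 + d8 + d4/5 = 71/8
Walk from origin (0, 0):
  seg 1: up by d4 = 4 → (0, 4)
  seg 2: left by d7 = 15/4 → (-15/4, 4)
  seg 3: up by d6 = 3/4 → (-15/4, 19/4)
  seg 4: up by d3 = 20 → (-15/4, 99/4)
  seg 5: left by d7 = 15/4 → (-15/2, 99/4)
  seg 6: left by d2 = 3 → (-21/2, 99/4)
  seg 7: right by d9 = 46/5 → (-13/10, 99/4)
  seg 8: up by d4 = 4 → (-13/10, 115/4)

d6 = 3/4
d7 = 15/4
d8 = -9/8
d9 = 46/5
d10 = 71/8
endpoint = (-13/10, 115/4)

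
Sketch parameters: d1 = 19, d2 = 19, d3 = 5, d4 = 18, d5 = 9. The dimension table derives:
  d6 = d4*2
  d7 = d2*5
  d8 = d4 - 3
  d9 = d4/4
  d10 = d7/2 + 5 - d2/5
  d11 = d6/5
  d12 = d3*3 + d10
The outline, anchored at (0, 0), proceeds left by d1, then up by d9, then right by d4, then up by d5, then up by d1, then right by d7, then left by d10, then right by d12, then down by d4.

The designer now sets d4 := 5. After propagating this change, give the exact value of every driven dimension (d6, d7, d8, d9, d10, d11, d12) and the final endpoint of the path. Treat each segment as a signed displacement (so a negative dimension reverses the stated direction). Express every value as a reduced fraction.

d6 = 10
d7 = 95
d8 = 2
d9 = 5/4
d10 = 487/10
d11 = 2
d12 = 637/10
endpoint = (96, 97/4)

Apply edit: d4 := 5
  d6 = d4*2 = 10
  d7 = d2*5 = 95
  d8 = d4 - 3 = 2
  d9 = d4/4 = 5/4
  d10 = d7/2 + 5 - d2/5 = 487/10
  d11 = d6/5 = 2
  d12 = d3*3 + d10 = 637/10
Walk from origin (0, 0):
  seg 1: left by d1 = 19 → (-19, 0)
  seg 2: up by d9 = 5/4 → (-19, 5/4)
  seg 3: right by d4 = 5 → (-14, 5/4)
  seg 4: up by d5 = 9 → (-14, 41/4)
  seg 5: up by d1 = 19 → (-14, 117/4)
  seg 6: right by d7 = 95 → (81, 117/4)
  seg 7: left by d10 = 487/10 → (323/10, 117/4)
  seg 8: right by d12 = 637/10 → (96, 117/4)
  seg 9: down by d4 = 5 → (96, 97/4)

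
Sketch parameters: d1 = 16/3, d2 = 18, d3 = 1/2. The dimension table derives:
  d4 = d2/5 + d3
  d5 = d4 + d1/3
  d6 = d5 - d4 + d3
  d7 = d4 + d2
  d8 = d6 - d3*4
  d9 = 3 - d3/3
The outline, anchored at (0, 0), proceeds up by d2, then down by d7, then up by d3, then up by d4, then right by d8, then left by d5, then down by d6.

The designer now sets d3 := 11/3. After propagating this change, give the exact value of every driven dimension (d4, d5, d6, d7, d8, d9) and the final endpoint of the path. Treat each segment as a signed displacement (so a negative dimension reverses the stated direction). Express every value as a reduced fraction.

d4 = 109/15
d5 = 407/45
d6 = 49/9
d7 = 379/15
d8 = -83/9
d9 = 16/9
endpoint = (-274/15, -16/9)

Apply edit: d3 := 11/3
  d4 = d2/5 + d3 = 109/15
  d5 = d4 + d1/3 = 407/45
  d6 = d5 - d4 + d3 = 49/9
  d7 = d4 + d2 = 379/15
  d8 = d6 - d3*4 = -83/9
  d9 = 3 - d3/3 = 16/9
Walk from origin (0, 0):
  seg 1: up by d2 = 18 → (0, 18)
  seg 2: down by d7 = 379/15 → (0, -109/15)
  seg 3: up by d3 = 11/3 → (0, -18/5)
  seg 4: up by d4 = 109/15 → (0, 11/3)
  seg 5: right by d8 = -83/9 → (-83/9, 11/3)
  seg 6: left by d5 = 407/45 → (-274/15, 11/3)
  seg 7: down by d6 = 49/9 → (-274/15, -16/9)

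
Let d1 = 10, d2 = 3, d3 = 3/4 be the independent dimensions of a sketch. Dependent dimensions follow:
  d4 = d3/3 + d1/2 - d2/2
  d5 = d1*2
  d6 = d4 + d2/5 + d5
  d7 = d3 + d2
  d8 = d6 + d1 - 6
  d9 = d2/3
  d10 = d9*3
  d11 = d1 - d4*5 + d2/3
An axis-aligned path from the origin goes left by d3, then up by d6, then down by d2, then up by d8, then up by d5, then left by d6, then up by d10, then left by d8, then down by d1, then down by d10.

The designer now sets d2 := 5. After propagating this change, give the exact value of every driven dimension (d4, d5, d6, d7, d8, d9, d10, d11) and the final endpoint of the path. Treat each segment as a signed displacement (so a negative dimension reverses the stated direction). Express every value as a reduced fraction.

d4 = 11/4
d5 = 20
d6 = 95/4
d7 = 23/4
d8 = 111/4
d9 = 5/3
d10 = 5
d11 = -25/12
endpoint = (-209/4, 113/2)

Apply edit: d2 := 5
  d4 = d3/3 + d1/2 - d2/2 = 11/4
  d5 = d1*2 = 20
  d6 = d4 + d2/5 + d5 = 95/4
  d7 = d3 + d2 = 23/4
  d8 = d6 + d1 - 6 = 111/4
  d9 = d2/3 = 5/3
  d10 = d9*3 = 5
  d11 = d1 - d4*5 + d2/3 = -25/12
Walk from origin (0, 0):
  seg 1: left by d3 = 3/4 → (-3/4, 0)
  seg 2: up by d6 = 95/4 → (-3/4, 95/4)
  seg 3: down by d2 = 5 → (-3/4, 75/4)
  seg 4: up by d8 = 111/4 → (-3/4, 93/2)
  seg 5: up by d5 = 20 → (-3/4, 133/2)
  seg 6: left by d6 = 95/4 → (-49/2, 133/2)
  seg 7: up by d10 = 5 → (-49/2, 143/2)
  seg 8: left by d8 = 111/4 → (-209/4, 143/2)
  seg 9: down by d1 = 10 → (-209/4, 123/2)
  seg 10: down by d10 = 5 → (-209/4, 113/2)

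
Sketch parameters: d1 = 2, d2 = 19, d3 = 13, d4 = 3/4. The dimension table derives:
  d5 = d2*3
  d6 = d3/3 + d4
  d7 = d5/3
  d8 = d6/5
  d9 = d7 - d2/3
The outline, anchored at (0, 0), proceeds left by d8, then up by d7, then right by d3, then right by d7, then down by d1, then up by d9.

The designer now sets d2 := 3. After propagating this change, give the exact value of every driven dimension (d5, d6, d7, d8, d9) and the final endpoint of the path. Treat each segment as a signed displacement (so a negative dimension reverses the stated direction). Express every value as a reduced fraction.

Apply edit: d2 := 3
  d5 = d2*3 = 9
  d6 = d3/3 + d4 = 61/12
  d7 = d5/3 = 3
  d8 = d6/5 = 61/60
  d9 = d7 - d2/3 = 2
Walk from origin (0, 0):
  seg 1: left by d8 = 61/60 → (-61/60, 0)
  seg 2: up by d7 = 3 → (-61/60, 3)
  seg 3: right by d3 = 13 → (719/60, 3)
  seg 4: right by d7 = 3 → (899/60, 3)
  seg 5: down by d1 = 2 → (899/60, 1)
  seg 6: up by d9 = 2 → (899/60, 3)

d5 = 9
d6 = 61/12
d7 = 3
d8 = 61/60
d9 = 2
endpoint = (899/60, 3)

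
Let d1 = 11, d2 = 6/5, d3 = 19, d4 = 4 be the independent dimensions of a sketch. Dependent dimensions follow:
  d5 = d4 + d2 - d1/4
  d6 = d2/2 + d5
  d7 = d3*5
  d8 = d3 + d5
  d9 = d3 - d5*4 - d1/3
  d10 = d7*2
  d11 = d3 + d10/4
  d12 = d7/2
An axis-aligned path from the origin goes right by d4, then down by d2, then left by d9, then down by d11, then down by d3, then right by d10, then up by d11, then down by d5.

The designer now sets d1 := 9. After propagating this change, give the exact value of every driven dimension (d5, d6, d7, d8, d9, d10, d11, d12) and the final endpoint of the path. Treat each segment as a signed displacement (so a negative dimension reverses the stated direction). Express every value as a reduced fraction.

Apply edit: d1 := 9
  d5 = d4 + d2 - d1/4 = 59/20
  d6 = d2/2 + d5 = 71/20
  d7 = d3*5 = 95
  d8 = d3 + d5 = 439/20
  d9 = d3 - d5*4 - d1/3 = 21/5
  d10 = d7*2 = 190
  d11 = d3 + d10/4 = 133/2
  d12 = d7/2 = 95/2
Walk from origin (0, 0):
  seg 1: right by d4 = 4 → (4, 0)
  seg 2: down by d2 = 6/5 → (4, -6/5)
  seg 3: left by d9 = 21/5 → (-1/5, -6/5)
  seg 4: down by d11 = 133/2 → (-1/5, -677/10)
  seg 5: down by d3 = 19 → (-1/5, -867/10)
  seg 6: right by d10 = 190 → (949/5, -867/10)
  seg 7: up by d11 = 133/2 → (949/5, -101/5)
  seg 8: down by d5 = 59/20 → (949/5, -463/20)

d5 = 59/20
d6 = 71/20
d7 = 95
d8 = 439/20
d9 = 21/5
d10 = 190
d11 = 133/2
d12 = 95/2
endpoint = (949/5, -463/20)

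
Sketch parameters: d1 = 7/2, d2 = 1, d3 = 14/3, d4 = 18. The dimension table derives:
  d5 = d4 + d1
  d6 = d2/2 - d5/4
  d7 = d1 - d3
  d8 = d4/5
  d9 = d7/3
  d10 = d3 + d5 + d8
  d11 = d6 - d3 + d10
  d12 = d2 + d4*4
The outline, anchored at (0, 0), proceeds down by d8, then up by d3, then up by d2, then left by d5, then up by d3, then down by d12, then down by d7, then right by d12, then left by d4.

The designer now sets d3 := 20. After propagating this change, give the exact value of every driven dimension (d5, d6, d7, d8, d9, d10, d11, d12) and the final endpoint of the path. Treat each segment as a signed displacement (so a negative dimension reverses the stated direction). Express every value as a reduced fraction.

d5 = 43/2
d6 = -39/8
d7 = -33/2
d8 = 18/5
d9 = -11/2
d10 = 451/10
d11 = 809/40
d12 = 73
endpoint = (67/2, -191/10)

Apply edit: d3 := 20
  d5 = d4 + d1 = 43/2
  d6 = d2/2 - d5/4 = -39/8
  d7 = d1 - d3 = -33/2
  d8 = d4/5 = 18/5
  d9 = d7/3 = -11/2
  d10 = d3 + d5 + d8 = 451/10
  d11 = d6 - d3 + d10 = 809/40
  d12 = d2 + d4*4 = 73
Walk from origin (0, 0):
  seg 1: down by d8 = 18/5 → (0, -18/5)
  seg 2: up by d3 = 20 → (0, 82/5)
  seg 3: up by d2 = 1 → (0, 87/5)
  seg 4: left by d5 = 43/2 → (-43/2, 87/5)
  seg 5: up by d3 = 20 → (-43/2, 187/5)
  seg 6: down by d12 = 73 → (-43/2, -178/5)
  seg 7: down by d7 = -33/2 → (-43/2, -191/10)
  seg 8: right by d12 = 73 → (103/2, -191/10)
  seg 9: left by d4 = 18 → (67/2, -191/10)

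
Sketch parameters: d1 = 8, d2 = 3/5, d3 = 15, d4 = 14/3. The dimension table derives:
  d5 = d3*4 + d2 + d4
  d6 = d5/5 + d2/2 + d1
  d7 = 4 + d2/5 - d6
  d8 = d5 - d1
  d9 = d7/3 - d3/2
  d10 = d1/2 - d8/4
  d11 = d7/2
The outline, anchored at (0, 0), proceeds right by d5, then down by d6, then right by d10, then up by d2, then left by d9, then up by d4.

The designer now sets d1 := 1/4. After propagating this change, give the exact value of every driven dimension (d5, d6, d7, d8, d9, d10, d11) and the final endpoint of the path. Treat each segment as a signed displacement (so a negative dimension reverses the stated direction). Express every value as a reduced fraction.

d5 = 979/15
d6 = 4081/300
d7 = -569/60
d8 = 3901/60
d9 = -1919/180
d10 = -3871/240
d11 = -569/120
endpoint = (8611/144, -2501/300)

Apply edit: d1 := 1/4
  d5 = d3*4 + d2 + d4 = 979/15
  d6 = d5/5 + d2/2 + d1 = 4081/300
  d7 = 4 + d2/5 - d6 = -569/60
  d8 = d5 - d1 = 3901/60
  d9 = d7/3 - d3/2 = -1919/180
  d10 = d1/2 - d8/4 = -3871/240
  d11 = d7/2 = -569/120
Walk from origin (0, 0):
  seg 1: right by d5 = 979/15 → (979/15, 0)
  seg 2: down by d6 = 4081/300 → (979/15, -4081/300)
  seg 3: right by d10 = -3871/240 → (3931/80, -4081/300)
  seg 4: up by d2 = 3/5 → (3931/80, -3901/300)
  seg 5: left by d9 = -1919/180 → (8611/144, -3901/300)
  seg 6: up by d4 = 14/3 → (8611/144, -2501/300)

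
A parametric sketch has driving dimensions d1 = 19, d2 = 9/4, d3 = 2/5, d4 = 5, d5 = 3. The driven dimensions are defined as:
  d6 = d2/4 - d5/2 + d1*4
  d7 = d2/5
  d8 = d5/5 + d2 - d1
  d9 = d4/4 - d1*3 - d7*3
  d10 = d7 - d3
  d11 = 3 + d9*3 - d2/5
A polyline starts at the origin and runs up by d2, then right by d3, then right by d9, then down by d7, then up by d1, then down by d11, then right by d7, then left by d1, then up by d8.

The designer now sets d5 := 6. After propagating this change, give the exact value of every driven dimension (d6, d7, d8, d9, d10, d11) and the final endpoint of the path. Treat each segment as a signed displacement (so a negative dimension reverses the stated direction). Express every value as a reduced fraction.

Apply edit: d5 := 6
  d6 = d2/4 - d5/2 + d1*4 = 1177/16
  d7 = d2/5 = 9/20
  d8 = d5/5 + d2 - d1 = -311/20
  d9 = d4/4 - d1*3 - d7*3 = -571/10
  d10 = d7 - d3 = 1/20
  d11 = 3 + d9*3 - d2/5 = -675/4
Walk from origin (0, 0):
  seg 1: up by d2 = 9/4 → (0, 9/4)
  seg 2: right by d3 = 2/5 → (2/5, 9/4)
  seg 3: right by d9 = -571/10 → (-567/10, 9/4)
  seg 4: down by d7 = 9/20 → (-567/10, 9/5)
  seg 5: up by d1 = 19 → (-567/10, 104/5)
  seg 6: down by d11 = -675/4 → (-567/10, 3791/20)
  seg 7: right by d7 = 9/20 → (-225/4, 3791/20)
  seg 8: left by d1 = 19 → (-301/4, 3791/20)
  seg 9: up by d8 = -311/20 → (-301/4, 174)

d6 = 1177/16
d7 = 9/20
d8 = -311/20
d9 = -571/10
d10 = 1/20
d11 = -675/4
endpoint = (-301/4, 174)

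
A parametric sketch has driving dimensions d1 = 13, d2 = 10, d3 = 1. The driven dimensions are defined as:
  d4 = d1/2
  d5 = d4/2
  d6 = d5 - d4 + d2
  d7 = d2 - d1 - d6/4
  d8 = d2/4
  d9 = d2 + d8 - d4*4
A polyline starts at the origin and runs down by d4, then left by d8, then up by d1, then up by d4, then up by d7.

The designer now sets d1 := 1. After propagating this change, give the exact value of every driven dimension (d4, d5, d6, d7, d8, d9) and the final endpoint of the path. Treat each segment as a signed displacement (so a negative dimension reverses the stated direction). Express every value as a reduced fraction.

Apply edit: d1 := 1
  d4 = d1/2 = 1/2
  d5 = d4/2 = 1/4
  d6 = d5 - d4 + d2 = 39/4
  d7 = d2 - d1 - d6/4 = 105/16
  d8 = d2/4 = 5/2
  d9 = d2 + d8 - d4*4 = 21/2
Walk from origin (0, 0):
  seg 1: down by d4 = 1/2 → (0, -1/2)
  seg 2: left by d8 = 5/2 → (-5/2, -1/2)
  seg 3: up by d1 = 1 → (-5/2, 1/2)
  seg 4: up by d4 = 1/2 → (-5/2, 1)
  seg 5: up by d7 = 105/16 → (-5/2, 121/16)

d4 = 1/2
d5 = 1/4
d6 = 39/4
d7 = 105/16
d8 = 5/2
d9 = 21/2
endpoint = (-5/2, 121/16)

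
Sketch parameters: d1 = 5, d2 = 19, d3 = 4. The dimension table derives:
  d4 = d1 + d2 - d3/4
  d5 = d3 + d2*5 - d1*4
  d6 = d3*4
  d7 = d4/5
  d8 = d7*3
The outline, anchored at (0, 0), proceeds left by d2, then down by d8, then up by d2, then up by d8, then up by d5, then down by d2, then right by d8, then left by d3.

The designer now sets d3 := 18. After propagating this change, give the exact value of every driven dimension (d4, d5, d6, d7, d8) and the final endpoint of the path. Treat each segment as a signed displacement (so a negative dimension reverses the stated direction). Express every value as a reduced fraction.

d4 = 39/2
d5 = 93
d6 = 72
d7 = 39/10
d8 = 117/10
endpoint = (-253/10, 93)

Apply edit: d3 := 18
  d4 = d1 + d2 - d3/4 = 39/2
  d5 = d3 + d2*5 - d1*4 = 93
  d6 = d3*4 = 72
  d7 = d4/5 = 39/10
  d8 = d7*3 = 117/10
Walk from origin (0, 0):
  seg 1: left by d2 = 19 → (-19, 0)
  seg 2: down by d8 = 117/10 → (-19, -117/10)
  seg 3: up by d2 = 19 → (-19, 73/10)
  seg 4: up by d8 = 117/10 → (-19, 19)
  seg 5: up by d5 = 93 → (-19, 112)
  seg 6: down by d2 = 19 → (-19, 93)
  seg 7: right by d8 = 117/10 → (-73/10, 93)
  seg 8: left by d3 = 18 → (-253/10, 93)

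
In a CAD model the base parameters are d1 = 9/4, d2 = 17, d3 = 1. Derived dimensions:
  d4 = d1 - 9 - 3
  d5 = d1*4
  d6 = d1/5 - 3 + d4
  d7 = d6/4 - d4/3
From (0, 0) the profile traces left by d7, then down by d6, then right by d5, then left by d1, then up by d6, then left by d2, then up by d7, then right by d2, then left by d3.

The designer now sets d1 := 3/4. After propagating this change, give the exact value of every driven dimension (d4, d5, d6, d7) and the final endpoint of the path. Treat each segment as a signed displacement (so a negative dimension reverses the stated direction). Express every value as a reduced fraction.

d4 = -45/4
d5 = 3
d6 = -141/10
d7 = 9/40
endpoint = (41/40, 9/40)

Apply edit: d1 := 3/4
  d4 = d1 - 9 - 3 = -45/4
  d5 = d1*4 = 3
  d6 = d1/5 - 3 + d4 = -141/10
  d7 = d6/4 - d4/3 = 9/40
Walk from origin (0, 0):
  seg 1: left by d7 = 9/40 → (-9/40, 0)
  seg 2: down by d6 = -141/10 → (-9/40, 141/10)
  seg 3: right by d5 = 3 → (111/40, 141/10)
  seg 4: left by d1 = 3/4 → (81/40, 141/10)
  seg 5: up by d6 = -141/10 → (81/40, 0)
  seg 6: left by d2 = 17 → (-599/40, 0)
  seg 7: up by d7 = 9/40 → (-599/40, 9/40)
  seg 8: right by d2 = 17 → (81/40, 9/40)
  seg 9: left by d3 = 1 → (41/40, 9/40)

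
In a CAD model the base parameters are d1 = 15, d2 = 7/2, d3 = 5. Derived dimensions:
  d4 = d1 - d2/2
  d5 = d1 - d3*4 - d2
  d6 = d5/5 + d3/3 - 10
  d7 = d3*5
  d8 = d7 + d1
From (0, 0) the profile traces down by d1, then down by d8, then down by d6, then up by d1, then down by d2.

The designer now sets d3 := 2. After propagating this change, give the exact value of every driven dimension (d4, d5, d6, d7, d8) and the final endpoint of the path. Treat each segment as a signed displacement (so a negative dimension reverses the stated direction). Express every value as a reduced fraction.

d4 = 53/4
d5 = 7/2
d6 = -259/30
d7 = 10
d8 = 25
endpoint = (0, -298/15)

Apply edit: d3 := 2
  d4 = d1 - d2/2 = 53/4
  d5 = d1 - d3*4 - d2 = 7/2
  d6 = d5/5 + d3/3 - 10 = -259/30
  d7 = d3*5 = 10
  d8 = d7 + d1 = 25
Walk from origin (0, 0):
  seg 1: down by d1 = 15 → (0, -15)
  seg 2: down by d8 = 25 → (0, -40)
  seg 3: down by d6 = -259/30 → (0, -941/30)
  seg 4: up by d1 = 15 → (0, -491/30)
  seg 5: down by d2 = 7/2 → (0, -298/15)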